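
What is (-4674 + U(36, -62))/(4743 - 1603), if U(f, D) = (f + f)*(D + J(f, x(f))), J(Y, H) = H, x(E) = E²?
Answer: 42087/1570 ≈ 26.807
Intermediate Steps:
U(f, D) = 2*f*(D + f²) (U(f, D) = (f + f)*(D + f²) = (2*f)*(D + f²) = 2*f*(D + f²))
(-4674 + U(36, -62))/(4743 - 1603) = (-4674 + 2*36*(-62 + 36²))/(4743 - 1603) = (-4674 + 2*36*(-62 + 1296))/3140 = (-4674 + 2*36*1234)*(1/3140) = (-4674 + 88848)*(1/3140) = 84174*(1/3140) = 42087/1570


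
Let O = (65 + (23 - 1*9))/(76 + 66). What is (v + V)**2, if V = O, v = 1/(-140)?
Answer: 29800681/98803600 ≈ 0.30162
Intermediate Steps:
O = 79/142 (O = (65 + (23 - 9))/142 = (65 + 14)*(1/142) = 79*(1/142) = 79/142 ≈ 0.55634)
v = -1/140 ≈ -0.0071429
V = 79/142 ≈ 0.55634
(v + V)**2 = (-1/140 + 79/142)**2 = (5459/9940)**2 = 29800681/98803600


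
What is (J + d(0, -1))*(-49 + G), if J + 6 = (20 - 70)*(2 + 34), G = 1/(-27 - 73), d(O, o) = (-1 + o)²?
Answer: 4415801/50 ≈ 88316.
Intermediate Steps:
G = -1/100 (G = 1/(-100) = -1/100 ≈ -0.010000)
J = -1806 (J = -6 + (20 - 70)*(2 + 34) = -6 - 50*36 = -6 - 1800 = -1806)
(J + d(0, -1))*(-49 + G) = (-1806 + (-1 - 1)²)*(-49 - 1/100) = (-1806 + (-2)²)*(-4901/100) = (-1806 + 4)*(-4901/100) = -1802*(-4901/100) = 4415801/50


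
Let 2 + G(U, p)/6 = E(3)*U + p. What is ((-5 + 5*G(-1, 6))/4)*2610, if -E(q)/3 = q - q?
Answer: 150075/2 ≈ 75038.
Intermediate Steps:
E(q) = 0 (E(q) = -3*(q - q) = -3*0 = 0)
G(U, p) = -12 + 6*p (G(U, p) = -12 + 6*(0*U + p) = -12 + 6*(0 + p) = -12 + 6*p)
((-5 + 5*G(-1, 6))/4)*2610 = ((-5 + 5*(-12 + 6*6))/4)*2610 = ((-5 + 5*(-12 + 36))*(¼))*2610 = ((-5 + 5*24)*(¼))*2610 = ((-5 + 120)*(¼))*2610 = (115*(¼))*2610 = (115/4)*2610 = 150075/2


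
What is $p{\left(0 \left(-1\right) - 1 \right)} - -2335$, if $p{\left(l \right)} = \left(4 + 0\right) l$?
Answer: $2331$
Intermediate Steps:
$p{\left(l \right)} = 4 l$
$p{\left(0 \left(-1\right) - 1 \right)} - -2335 = 4 \left(0 \left(-1\right) - 1\right) - -2335 = 4 \left(0 - 1\right) + 2335 = 4 \left(-1\right) + 2335 = -4 + 2335 = 2331$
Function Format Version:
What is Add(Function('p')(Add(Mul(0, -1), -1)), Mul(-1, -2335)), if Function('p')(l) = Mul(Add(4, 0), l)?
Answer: 2331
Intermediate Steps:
Function('p')(l) = Mul(4, l)
Add(Function('p')(Add(Mul(0, -1), -1)), Mul(-1, -2335)) = Add(Mul(4, Add(Mul(0, -1), -1)), Mul(-1, -2335)) = Add(Mul(4, Add(0, -1)), 2335) = Add(Mul(4, -1), 2335) = Add(-4, 2335) = 2331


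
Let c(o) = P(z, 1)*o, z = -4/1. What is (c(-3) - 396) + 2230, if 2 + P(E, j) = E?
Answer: 1852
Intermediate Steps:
z = -4 (z = -4*1 = -4)
P(E, j) = -2 + E
c(o) = -6*o (c(o) = (-2 - 4)*o = -6*o)
(c(-3) - 396) + 2230 = (-6*(-3) - 396) + 2230 = (18 - 396) + 2230 = -378 + 2230 = 1852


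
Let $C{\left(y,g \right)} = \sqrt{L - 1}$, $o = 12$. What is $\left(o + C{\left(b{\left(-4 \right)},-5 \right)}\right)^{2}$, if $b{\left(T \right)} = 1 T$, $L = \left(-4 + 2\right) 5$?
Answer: $\left(12 + i \sqrt{11}\right)^{2} \approx 133.0 + 79.599 i$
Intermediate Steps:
$L = -10$ ($L = \left(-2\right) 5 = -10$)
$b{\left(T \right)} = T$
$C{\left(y,g \right)} = i \sqrt{11}$ ($C{\left(y,g \right)} = \sqrt{-10 - 1} = \sqrt{-11} = i \sqrt{11}$)
$\left(o + C{\left(b{\left(-4 \right)},-5 \right)}\right)^{2} = \left(12 + i \sqrt{11}\right)^{2}$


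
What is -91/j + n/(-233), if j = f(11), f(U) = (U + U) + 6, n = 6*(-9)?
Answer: -2813/932 ≈ -3.0182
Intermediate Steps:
n = -54
f(U) = 6 + 2*U (f(U) = 2*U + 6 = 6 + 2*U)
j = 28 (j = 6 + 2*11 = 6 + 22 = 28)
-91/j + n/(-233) = -91/28 - 54/(-233) = -91*1/28 - 54*(-1/233) = -13/4 + 54/233 = -2813/932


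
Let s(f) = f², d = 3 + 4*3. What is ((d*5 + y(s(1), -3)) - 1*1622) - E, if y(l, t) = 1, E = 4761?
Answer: -6307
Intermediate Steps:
d = 15 (d = 3 + 12 = 15)
((d*5 + y(s(1), -3)) - 1*1622) - E = ((15*5 + 1) - 1*1622) - 1*4761 = ((75 + 1) - 1622) - 4761 = (76 - 1622) - 4761 = -1546 - 4761 = -6307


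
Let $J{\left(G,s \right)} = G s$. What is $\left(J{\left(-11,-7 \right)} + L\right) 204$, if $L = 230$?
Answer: $62628$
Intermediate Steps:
$\left(J{\left(-11,-7 \right)} + L\right) 204 = \left(\left(-11\right) \left(-7\right) + 230\right) 204 = \left(77 + 230\right) 204 = 307 \cdot 204 = 62628$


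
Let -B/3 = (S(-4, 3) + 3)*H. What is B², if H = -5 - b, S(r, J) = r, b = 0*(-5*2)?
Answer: 225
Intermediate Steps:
b = 0 (b = 0*(-10) = 0)
H = -5 (H = -5 - 1*0 = -5 + 0 = -5)
B = -15 (B = -3*(-4 + 3)*(-5) = -(-3)*(-5) = -3*5 = -15)
B² = (-15)² = 225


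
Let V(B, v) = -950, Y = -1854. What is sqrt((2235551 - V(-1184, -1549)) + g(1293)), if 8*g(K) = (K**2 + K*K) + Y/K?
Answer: sqrt(1972382857954)/862 ≈ 1629.3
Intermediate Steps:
g(K) = -927/(4*K) + K**2/4 (g(K) = ((K**2 + K*K) - 1854/K)/8 = ((K**2 + K**2) - 1854/K)/8 = (2*K**2 - 1854/K)/8 = (-1854/K + 2*K**2)/8 = -927/(4*K) + K**2/4)
sqrt((2235551 - V(-1184, -1549)) + g(1293)) = sqrt((2235551 - 1*(-950)) + (1/4)*(-927 + 1293**3)/1293) = sqrt((2235551 + 950) + (1/4)*(1/1293)*(-927 + 2161700757)) = sqrt(2236501 + (1/4)*(1/1293)*2161699830) = sqrt(2236501 + 360283305/862) = sqrt(2288147167/862) = sqrt(1972382857954)/862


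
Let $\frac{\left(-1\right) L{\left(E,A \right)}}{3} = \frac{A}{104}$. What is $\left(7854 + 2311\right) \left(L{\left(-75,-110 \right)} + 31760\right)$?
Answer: $\frac{16789378025}{52} \approx 3.2287 \cdot 10^{8}$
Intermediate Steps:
$L{\left(E,A \right)} = - \frac{3 A}{104}$ ($L{\left(E,A \right)} = - 3 \frac{A}{104} = - \frac{3 A}{104}$)
$\left(7854 + 2311\right) \left(L{\left(-75,-110 \right)} + 31760\right) = \left(7854 + 2311\right) \left(\left(- \frac{3}{104}\right) \left(-110\right) + 31760\right) = 10165 \left(\frac{165}{52} + 31760\right) = 10165 \cdot \frac{1651685}{52} = \frac{16789378025}{52}$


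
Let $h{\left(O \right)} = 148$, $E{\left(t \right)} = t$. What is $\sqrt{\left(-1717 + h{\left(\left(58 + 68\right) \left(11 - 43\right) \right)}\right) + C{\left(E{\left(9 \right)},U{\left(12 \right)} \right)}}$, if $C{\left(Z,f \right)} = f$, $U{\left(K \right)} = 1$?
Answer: $28 i \sqrt{2} \approx 39.598 i$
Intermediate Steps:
$\sqrt{\left(-1717 + h{\left(\left(58 + 68\right) \left(11 - 43\right) \right)}\right) + C{\left(E{\left(9 \right)},U{\left(12 \right)} \right)}} = \sqrt{\left(-1717 + 148\right) + 1} = \sqrt{-1569 + 1} = \sqrt{-1568} = 28 i \sqrt{2}$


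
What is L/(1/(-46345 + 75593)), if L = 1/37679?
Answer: 29248/37679 ≈ 0.77624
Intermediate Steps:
L = 1/37679 ≈ 2.6540e-5
L/(1/(-46345 + 75593)) = 1/(37679*(1/(-46345 + 75593))) = 1/(37679*(1/29248)) = (1/37679)*29248 = 29248/37679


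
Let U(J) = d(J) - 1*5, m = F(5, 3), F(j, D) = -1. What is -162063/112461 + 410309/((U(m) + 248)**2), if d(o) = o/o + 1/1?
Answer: 12138642958/2250157175 ≈ 5.3946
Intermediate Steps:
d(o) = 2 (d(o) = 1 + 1*1 = 1 + 1 = 2)
m = -1
U(J) = -3 (U(J) = 2 - 1*5 = 2 - 5 = -3)
-162063/112461 + 410309/((U(m) + 248)**2) = -162063/112461 + 410309/((-3 + 248)**2) = -162063*1/112461 + 410309/(245**2) = -54021/37487 + 410309/60025 = 12138642958/2250157175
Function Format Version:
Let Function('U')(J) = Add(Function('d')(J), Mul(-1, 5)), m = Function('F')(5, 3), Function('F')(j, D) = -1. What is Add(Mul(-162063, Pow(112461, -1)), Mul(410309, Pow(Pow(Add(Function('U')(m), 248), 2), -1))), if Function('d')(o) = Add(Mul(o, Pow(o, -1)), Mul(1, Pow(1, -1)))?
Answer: Rational(12138642958, 2250157175) ≈ 5.3946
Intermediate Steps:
Function('d')(o) = 2 (Function('d')(o) = Add(1, Mul(1, 1)) = Add(1, 1) = 2)
m = -1
Function('U')(J) = -3 (Function('U')(J) = Add(2, Mul(-1, 5)) = Add(2, -5) = -3)
Add(Mul(-162063, Pow(112461, -1)), Mul(410309, Pow(Pow(Add(Function('U')(m), 248), 2), -1))) = Add(Mul(-162063, Pow(112461, -1)), Mul(410309, Pow(Pow(Add(-3, 248), 2), -1))) = Add(Mul(-162063, Rational(1, 112461)), Mul(410309, Pow(Pow(245, 2), -1))) = Add(Rational(-54021, 37487), Mul(410309, Pow(60025, -1))) = Add(Rational(-54021, 37487), Mul(410309, Rational(1, 60025))) = Add(Rational(-54021, 37487), Rational(410309, 60025)) = Rational(12138642958, 2250157175)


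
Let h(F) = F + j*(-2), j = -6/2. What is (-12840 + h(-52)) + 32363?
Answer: 19477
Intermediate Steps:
j = -3 (j = -6*1/2 = -3)
h(F) = 6 + F (h(F) = F - 3*(-2) = F + 6 = 6 + F)
(-12840 + h(-52)) + 32363 = (-12840 + (6 - 52)) + 32363 = (-12840 - 46) + 32363 = -12886 + 32363 = 19477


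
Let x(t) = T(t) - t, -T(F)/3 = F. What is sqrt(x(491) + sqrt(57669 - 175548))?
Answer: sqrt(-1964 + I*sqrt(117879)) ≈ 3.859 + 44.485*I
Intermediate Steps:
T(F) = -3*F
x(t) = -4*t (x(t) = -3*t - t = -4*t)
sqrt(x(491) + sqrt(57669 - 175548)) = sqrt(-4*491 + sqrt(57669 - 175548)) = sqrt(-1964 + sqrt(-117879)) = sqrt(-1964 + I*sqrt(117879))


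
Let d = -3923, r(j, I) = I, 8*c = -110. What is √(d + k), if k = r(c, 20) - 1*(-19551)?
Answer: 4*√978 ≈ 125.09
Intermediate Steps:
c = -55/4 (c = (⅛)*(-110) = -55/4 ≈ -13.750)
k = 19571 (k = 20 - 1*(-19551) = 20 + 19551 = 19571)
√(d + k) = √(-3923 + 19571) = √15648 = 4*√978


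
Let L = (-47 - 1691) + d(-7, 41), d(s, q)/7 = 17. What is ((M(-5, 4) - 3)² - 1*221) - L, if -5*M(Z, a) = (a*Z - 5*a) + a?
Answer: 35391/25 ≈ 1415.6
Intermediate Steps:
d(s, q) = 119 (d(s, q) = 7*17 = 119)
M(Z, a) = 4*a/5 - Z*a/5 (M(Z, a) = -((a*Z - 5*a) + a)/5 = -((Z*a - 5*a) + a)/5 = -((-5*a + Z*a) + a)/5 = -(-4*a + Z*a)/5 = 4*a/5 - Z*a/5)
L = -1619 (L = (-47 - 1691) + 119 = -1738 + 119 = -1619)
((M(-5, 4) - 3)² - 1*221) - L = (((⅕)*4*(4 - 1*(-5)) - 3)² - 1*221) - 1*(-1619) = (((⅕)*4*(4 + 5) - 3)² - 221) + 1619 = (((⅕)*4*9 - 3)² - 221) + 1619 = ((36/5 - 3)² - 221) + 1619 = ((21/5)² - 221) + 1619 = (441/25 - 221) + 1619 = -5084/25 + 1619 = 35391/25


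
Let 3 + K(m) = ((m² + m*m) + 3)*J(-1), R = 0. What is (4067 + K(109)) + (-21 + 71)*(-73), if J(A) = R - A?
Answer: 24179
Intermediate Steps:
J(A) = -A (J(A) = 0 - A = -A)
K(m) = 2*m² (K(m) = -3 + ((m² + m*m) + 3)*(-1*(-1)) = -3 + ((m² + m²) + 3)*1 = -3 + (2*m² + 3)*1 = -3 + (3 + 2*m²)*1 = -3 + (3 + 2*m²) = 2*m²)
(4067 + K(109)) + (-21 + 71)*(-73) = (4067 + 2*109²) + (-21 + 71)*(-73) = (4067 + 2*11881) + 50*(-73) = (4067 + 23762) - 3650 = 27829 - 3650 = 24179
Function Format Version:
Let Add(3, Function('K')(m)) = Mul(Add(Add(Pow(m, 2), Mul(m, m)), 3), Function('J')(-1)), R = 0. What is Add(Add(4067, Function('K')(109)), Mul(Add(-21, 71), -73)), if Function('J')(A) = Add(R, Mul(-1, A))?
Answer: 24179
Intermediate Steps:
Function('J')(A) = Mul(-1, A) (Function('J')(A) = Add(0, Mul(-1, A)) = Mul(-1, A))
Function('K')(m) = Mul(2, Pow(m, 2)) (Function('K')(m) = Add(-3, Mul(Add(Add(Pow(m, 2), Mul(m, m)), 3), Mul(-1, -1))) = Add(-3, Mul(Add(Add(Pow(m, 2), Pow(m, 2)), 3), 1)) = Add(-3, Mul(Add(Mul(2, Pow(m, 2)), 3), 1)) = Add(-3, Mul(Add(3, Mul(2, Pow(m, 2))), 1)) = Add(-3, Add(3, Mul(2, Pow(m, 2)))) = Mul(2, Pow(m, 2)))
Add(Add(4067, Function('K')(109)), Mul(Add(-21, 71), -73)) = Add(Add(4067, Mul(2, Pow(109, 2))), Mul(Add(-21, 71), -73)) = Add(Add(4067, Mul(2, 11881)), Mul(50, -73)) = Add(Add(4067, 23762), -3650) = Add(27829, -3650) = 24179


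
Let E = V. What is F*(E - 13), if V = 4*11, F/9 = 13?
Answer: 3627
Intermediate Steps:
F = 117 (F = 9*13 = 117)
V = 44
E = 44
F*(E - 13) = 117*(44 - 13) = 117*31 = 3627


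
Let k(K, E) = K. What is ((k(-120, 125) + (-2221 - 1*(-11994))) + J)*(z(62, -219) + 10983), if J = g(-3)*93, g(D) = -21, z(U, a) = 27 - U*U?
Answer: 55178200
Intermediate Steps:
z(U, a) = 27 - U**2
J = -1953 (J = -21*93 = -1953)
((k(-120, 125) + (-2221 - 1*(-11994))) + J)*(z(62, -219) + 10983) = ((-120 + (-2221 - 1*(-11994))) - 1953)*((27 - 1*62**2) + 10983) = ((-120 + (-2221 + 11994)) - 1953)*((27 - 1*3844) + 10983) = ((-120 + 9773) - 1953)*((27 - 3844) + 10983) = (9653 - 1953)*(-3817 + 10983) = 7700*7166 = 55178200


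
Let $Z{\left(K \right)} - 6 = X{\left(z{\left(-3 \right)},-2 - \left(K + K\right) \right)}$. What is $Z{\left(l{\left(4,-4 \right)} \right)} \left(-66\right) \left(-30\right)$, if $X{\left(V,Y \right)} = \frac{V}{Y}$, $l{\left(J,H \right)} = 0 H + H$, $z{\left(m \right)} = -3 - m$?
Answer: $11880$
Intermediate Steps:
$l{\left(J,H \right)} = H$ ($l{\left(J,H \right)} = 0 + H = H$)
$Z{\left(K \right)} = 6$ ($Z{\left(K \right)} = 6 + \frac{-3 - -3}{-2 - \left(K + K\right)} = 6 + \frac{-3 + 3}{-2 - 2 K} = 6 + \frac{0}{-2 - 2 K} = 6 + 0 = 6$)
$Z{\left(l{\left(4,-4 \right)} \right)} \left(-66\right) \left(-30\right) = 6 \left(-66\right) \left(-30\right) = \left(-396\right) \left(-30\right) = 11880$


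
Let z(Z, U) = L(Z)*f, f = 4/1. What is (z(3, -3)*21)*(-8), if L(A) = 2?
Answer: -1344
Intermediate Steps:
f = 4 (f = 4*1 = 4)
z(Z, U) = 8 (z(Z, U) = 2*4 = 8)
(z(3, -3)*21)*(-8) = (8*21)*(-8) = 168*(-8) = -1344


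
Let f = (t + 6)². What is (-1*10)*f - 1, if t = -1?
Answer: -251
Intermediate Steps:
f = 25 (f = (-1 + 6)² = 5² = 25)
(-1*10)*f - 1 = -1*10*25 - 1 = -10*25 - 1 = -250 - 1 = -251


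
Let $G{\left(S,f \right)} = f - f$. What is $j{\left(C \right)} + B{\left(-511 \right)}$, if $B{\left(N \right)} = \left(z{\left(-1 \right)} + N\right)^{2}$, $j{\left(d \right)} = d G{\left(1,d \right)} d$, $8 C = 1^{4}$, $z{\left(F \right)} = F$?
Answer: $262144$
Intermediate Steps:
$C = \frac{1}{8}$ ($C = \frac{1^{4}}{8} = \frac{1}{8} \cdot 1 = \frac{1}{8} \approx 0.125$)
$G{\left(S,f \right)} = 0$
$j{\left(d \right)} = 0$ ($j{\left(d \right)} = d 0 d = 0 d = 0$)
$B{\left(N \right)} = \left(-1 + N\right)^{2}$
$j{\left(C \right)} + B{\left(-511 \right)} = 0 + \left(-1 - 511\right)^{2} = 0 + \left(-512\right)^{2} = 0 + 262144 = 262144$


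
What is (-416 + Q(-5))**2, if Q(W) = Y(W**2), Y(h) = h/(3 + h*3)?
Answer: 1051250929/6084 ≈ 1.7279e+5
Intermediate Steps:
Y(h) = h/(3 + 3*h)
Q(W) = W**2/(3*(1 + W**2))
(-416 + Q(-5))**2 = (-416 + (1/3)*(-5)**2/(1 + (-5)**2))**2 = (-416 + (1/3)*25/(1 + 25))**2 = (-416 + (1/3)*25/26)**2 = (-416 + (1/3)*25*(1/26))**2 = (-416 + 25/78)**2 = (-32423/78)**2 = 1051250929/6084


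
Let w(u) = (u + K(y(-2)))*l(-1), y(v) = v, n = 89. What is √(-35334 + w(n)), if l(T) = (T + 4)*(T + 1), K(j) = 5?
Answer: 3*I*√3926 ≈ 187.97*I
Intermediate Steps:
l(T) = (1 + T)*(4 + T) (l(T) = (4 + T)*(1 + T) = (1 + T)*(4 + T))
w(u) = 0 (w(u) = (u + 5)*(4 + (-1)² + 5*(-1)) = (5 + u)*(4 + 1 - 5) = (5 + u)*0 = 0)
√(-35334 + w(n)) = √(-35334 + 0) = √(-35334) = 3*I*√3926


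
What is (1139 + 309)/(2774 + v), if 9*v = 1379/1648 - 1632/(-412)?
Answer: 21476736/41151875 ≈ 0.52189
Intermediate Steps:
v = 7907/14832 (v = (1379/1648 - 1632/(-412))/9 = (1379*(1/1648) - 1632*(-1/412))/9 = (1379/1648 + 408/103)/9 = (⅑)*(7907/1648) = 7907/14832 ≈ 0.53310)
(1139 + 309)/(2774 + v) = (1139 + 309)/(2774 + 7907/14832) = 1448/(41151875/14832) = 1448*(14832/41151875) = 21476736/41151875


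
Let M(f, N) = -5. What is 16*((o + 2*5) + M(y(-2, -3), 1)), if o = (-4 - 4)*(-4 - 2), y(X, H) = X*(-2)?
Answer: 848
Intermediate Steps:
y(X, H) = -2*X
o = 48 (o = -8*(-6) = 48)
16*((o + 2*5) + M(y(-2, -3), 1)) = 16*((48 + 2*5) - 5) = 16*((48 + 10) - 5) = 16*(58 - 5) = 16*53 = 848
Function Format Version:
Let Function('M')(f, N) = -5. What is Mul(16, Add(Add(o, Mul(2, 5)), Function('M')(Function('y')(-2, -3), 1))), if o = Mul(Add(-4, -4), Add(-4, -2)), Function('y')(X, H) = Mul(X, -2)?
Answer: 848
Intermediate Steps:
Function('y')(X, H) = Mul(-2, X)
o = 48 (o = Mul(-8, -6) = 48)
Mul(16, Add(Add(o, Mul(2, 5)), Function('M')(Function('y')(-2, -3), 1))) = Mul(16, Add(Add(48, Mul(2, 5)), -5)) = Mul(16, Add(Add(48, 10), -5)) = Mul(16, Add(58, -5)) = Mul(16, 53) = 848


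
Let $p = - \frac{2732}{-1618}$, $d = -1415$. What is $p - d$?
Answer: $\frac{1146101}{809} \approx 1416.7$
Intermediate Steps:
$p = \frac{1366}{809}$ ($p = - \frac{2732 \left(-1\right)}{1618} = \left(-1\right) \left(- \frac{1366}{809}\right) = \frac{1366}{809} \approx 1.6885$)
$p - d = \frac{1366}{809} - -1415 = \frac{1366}{809} + 1415 = \frac{1146101}{809}$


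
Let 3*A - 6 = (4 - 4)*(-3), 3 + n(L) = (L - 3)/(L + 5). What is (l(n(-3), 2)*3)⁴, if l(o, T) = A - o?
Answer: 331776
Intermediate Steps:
n(L) = -3 + (-3 + L)/(5 + L) (n(L) = -3 + (L - 3)/(L + 5) = -3 + (-3 + L)/(5 + L))
A = 2 (A = 2 + ((4 - 4)*(-3))/3 = 2 + (0*(-3))/3 = 2 + (⅓)*0 = 2 + 0 = 2)
l(o, T) = 2 - o
(l(n(-3), 2)*3)⁴ = ((2 - 2*(-9 - 1*(-3))/(5 - 3))*3)⁴ = ((2 - 2*(-9 + 3)/2)*3)⁴ = ((2 - 2*(-6)/2)*3)⁴ = ((2 - 1*(-6))*3)⁴ = ((2 + 6)*3)⁴ = (8*3)⁴ = 24⁴ = 331776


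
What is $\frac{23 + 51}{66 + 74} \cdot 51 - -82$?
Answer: $\frac{7627}{70} \approx 108.96$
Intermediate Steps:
$\frac{23 + 51}{66 + 74} \cdot 51 - -82 = \frac{74}{140} \cdot 51 + 82 = 74 \cdot \frac{1}{140} \cdot 51 + 82 = \frac{37}{70} \cdot 51 + 82 = \frac{1887}{70} + 82 = \frac{7627}{70}$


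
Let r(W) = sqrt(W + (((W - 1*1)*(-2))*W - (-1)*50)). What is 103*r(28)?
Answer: 103*I*sqrt(1434) ≈ 3900.4*I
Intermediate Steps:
r(W) = sqrt(50 + W + W*(2 - 2*W)) (r(W) = sqrt(W + (((W - 1)*(-2))*W - 1*(-50))) = sqrt(W + (((-1 + W)*(-2))*W + 50)) = sqrt(W + ((2 - 2*W)*W + 50)) = sqrt(W + (W*(2 - 2*W) + 50)) = sqrt(W + (50 + W*(2 - 2*W))) = sqrt(50 + W + W*(2 - 2*W)))
103*r(28) = 103*sqrt(50 - 2*28**2 + 3*28) = 103*sqrt(50 - 2*784 + 84) = 103*sqrt(50 - 1568 + 84) = 103*sqrt(-1434) = 103*(I*sqrt(1434)) = 103*I*sqrt(1434)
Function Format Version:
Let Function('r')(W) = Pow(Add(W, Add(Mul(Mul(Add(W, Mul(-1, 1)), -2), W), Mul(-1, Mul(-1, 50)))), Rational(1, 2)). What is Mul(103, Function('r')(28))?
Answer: Mul(103, I, Pow(1434, Rational(1, 2))) ≈ Mul(3900.4, I)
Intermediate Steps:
Function('r')(W) = Pow(Add(50, W, Mul(W, Add(2, Mul(-2, W)))), Rational(1, 2)) (Function('r')(W) = Pow(Add(W, Add(Mul(Mul(Add(W, -1), -2), W), Mul(-1, -50))), Rational(1, 2)) = Pow(Add(W, Add(Mul(Mul(Add(-1, W), -2), W), 50)), Rational(1, 2)) = Pow(Add(W, Add(Mul(Add(2, Mul(-2, W)), W), 50)), Rational(1, 2)) = Pow(Add(W, Add(Mul(W, Add(2, Mul(-2, W))), 50)), Rational(1, 2)) = Pow(Add(W, Add(50, Mul(W, Add(2, Mul(-2, W))))), Rational(1, 2)) = Pow(Add(50, W, Mul(W, Add(2, Mul(-2, W)))), Rational(1, 2)))
Mul(103, Function('r')(28)) = Mul(103, Pow(Add(50, Mul(-2, Pow(28, 2)), Mul(3, 28)), Rational(1, 2))) = Mul(103, Pow(Add(50, Mul(-2, 784), 84), Rational(1, 2))) = Mul(103, Pow(Add(50, -1568, 84), Rational(1, 2))) = Mul(103, Pow(-1434, Rational(1, 2))) = Mul(103, Mul(I, Pow(1434, Rational(1, 2)))) = Mul(103, I, Pow(1434, Rational(1, 2)))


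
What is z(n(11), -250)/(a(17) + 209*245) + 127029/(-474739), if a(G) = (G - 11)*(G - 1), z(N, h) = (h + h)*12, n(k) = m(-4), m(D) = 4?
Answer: -9365148729/24354585439 ≈ -0.38453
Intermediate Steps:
n(k) = 4
z(N, h) = 24*h (z(N, h) = (2*h)*12 = 24*h)
a(G) = (-1 + G)*(-11 + G) (a(G) = (-11 + G)*(-1 + G) = (-1 + G)*(-11 + G))
z(n(11), -250)/(a(17) + 209*245) + 127029/(-474739) = (24*(-250))/((11 + 17**2 - 12*17) + 209*245) + 127029/(-474739) = -6000/((11 + 289 - 204) + 51205) + 127029*(-1/474739) = -6000/(96 + 51205) - 127029/474739 = -6000/51301 - 127029/474739 = -9365148729/24354585439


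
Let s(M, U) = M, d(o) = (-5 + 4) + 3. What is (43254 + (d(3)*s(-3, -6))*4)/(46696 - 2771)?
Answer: 8646/8785 ≈ 0.98418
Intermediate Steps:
d(o) = 2 (d(o) = -1 + 3 = 2)
(43254 + (d(3)*s(-3, -6))*4)/(46696 - 2771) = (43254 + (2*(-3))*4)/(46696 - 2771) = (43254 - 6*4)/43925 = (43254 - 24)*(1/43925) = 43230*(1/43925) = 8646/8785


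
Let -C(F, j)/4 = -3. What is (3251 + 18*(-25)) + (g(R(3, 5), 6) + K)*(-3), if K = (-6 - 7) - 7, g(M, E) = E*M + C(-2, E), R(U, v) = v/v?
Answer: 2807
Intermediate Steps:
C(F, j) = 12 (C(F, j) = -4*(-3) = 12)
R(U, v) = 1
g(M, E) = 12 + E*M (g(M, E) = E*M + 12 = 12 + E*M)
K = -20 (K = -13 - 7 = -20)
(3251 + 18*(-25)) + (g(R(3, 5), 6) + K)*(-3) = (3251 + 18*(-25)) + ((12 + 6*1) - 20)*(-3) = (3251 - 450) + ((12 + 6) - 20)*(-3) = 2801 + (18 - 20)*(-3) = 2801 - 2*(-3) = 2801 + 6 = 2807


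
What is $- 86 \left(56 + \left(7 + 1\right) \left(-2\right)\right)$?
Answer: $-3440$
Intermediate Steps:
$- 86 \left(56 + \left(7 + 1\right) \left(-2\right)\right) = - 86 \left(56 + 8 \left(-2\right)\right) = - 86 \left(56 - 16\right) = \left(-86\right) 40 = -3440$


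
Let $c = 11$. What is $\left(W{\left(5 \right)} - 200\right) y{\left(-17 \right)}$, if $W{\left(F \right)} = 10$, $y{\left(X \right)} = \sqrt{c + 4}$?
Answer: $- 190 \sqrt{15} \approx -735.87$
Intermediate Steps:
$y{\left(X \right)} = \sqrt{15}$ ($y{\left(X \right)} = \sqrt{11 + 4} = \sqrt{15}$)
$\left(W{\left(5 \right)} - 200\right) y{\left(-17 \right)} = \left(10 - 200\right) \sqrt{15} = - 190 \sqrt{15}$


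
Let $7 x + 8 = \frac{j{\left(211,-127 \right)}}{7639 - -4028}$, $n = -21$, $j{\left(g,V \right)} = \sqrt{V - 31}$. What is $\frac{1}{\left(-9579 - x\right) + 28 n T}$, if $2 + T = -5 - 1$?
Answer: $- \frac{32507776952091}{158438260896355679} + \frac{81669 i \sqrt{158}}{158438260896355679} \approx -0.00020518 + 6.4793 \cdot 10^{-12} i$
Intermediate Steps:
$T = -8$ ($T = -2 - 6 = -8$)
$j{\left(g,V \right)} = \sqrt{-31 + V}$
$x = - \frac{8}{7} + \frac{i \sqrt{158}}{81669}$ ($x = - \frac{8}{7} + \frac{\sqrt{-31 - 127} \frac{1}{7639 - -4028}}{7} = - \frac{8}{7} + \frac{\sqrt{-158} \frac{1}{7639 + 4028}}{7} = - \frac{8}{7} + \frac{i \sqrt{158} \cdot \frac{1}{11667}}{7} = - \frac{8}{7} + \frac{\frac{1}{11667} i \sqrt{158}}{7} = - \frac{8}{7} + \frac{i \sqrt{158}}{81669} \approx -1.1429 + 0.00015391 i$)
$\frac{1}{\left(-9579 - x\right) + 28 n T} = \frac{1}{\left(-9579 - \left(- \frac{8}{7} + \frac{i \sqrt{158}}{81669}\right)\right) + 28 \left(-21\right) \left(-8\right)} = \frac{1}{\left(-9579 + \left(\frac{8}{7} - \frac{i \sqrt{158}}{81669}\right)\right) - -4704} = \frac{1}{\left(- \frac{67045}{7} - \frac{i \sqrt{158}}{81669}\right) + 4704} = \frac{1}{- \frac{34117}{7} - \frac{i \sqrt{158}}{81669}}$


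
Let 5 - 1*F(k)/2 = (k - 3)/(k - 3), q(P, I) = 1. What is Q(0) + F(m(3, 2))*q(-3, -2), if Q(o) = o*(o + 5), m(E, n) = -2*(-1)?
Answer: 8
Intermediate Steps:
m(E, n) = 2
F(k) = 8 (F(k) = 10 - 2*(k - 3)/(k - 3) = 10 - 2*(-3 + k)/(-3 + k) = 10 - 2*1 = 10 - 2 = 8)
Q(o) = o*(5 + o)
Q(0) + F(m(3, 2))*q(-3, -2) = 0*(5 + 0) + 8*1 = 0*5 + 8 = 0 + 8 = 8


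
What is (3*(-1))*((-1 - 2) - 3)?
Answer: 18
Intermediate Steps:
(3*(-1))*((-1 - 2) - 3) = -3*(-3 - 3) = -3*(-6) = 18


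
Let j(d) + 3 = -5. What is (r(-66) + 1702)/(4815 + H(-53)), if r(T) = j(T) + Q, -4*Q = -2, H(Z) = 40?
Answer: 3389/9710 ≈ 0.34902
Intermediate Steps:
j(d) = -8 (j(d) = -3 - 5 = -8)
Q = ½ (Q = -¼*(-2) = ½ ≈ 0.50000)
r(T) = -15/2 (r(T) = -8 + ½ = -15/2)
(r(-66) + 1702)/(4815 + H(-53)) = (-15/2 + 1702)/(4815 + 40) = (3389/2)/4855 = (3389/2)*(1/4855) = 3389/9710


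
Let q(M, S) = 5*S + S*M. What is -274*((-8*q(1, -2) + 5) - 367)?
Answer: 72884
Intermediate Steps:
q(M, S) = 5*S + M*S
-274*((-8*q(1, -2) + 5) - 367) = -274*((-(-16)*(5 + 1) + 5) - 367) = -274*((-(-16)*6 + 5) - 367) = -274*((-8*(-12) + 5) - 367) = -274*((96 + 5) - 367) = -274*(101 - 367) = -274*(-266) = 72884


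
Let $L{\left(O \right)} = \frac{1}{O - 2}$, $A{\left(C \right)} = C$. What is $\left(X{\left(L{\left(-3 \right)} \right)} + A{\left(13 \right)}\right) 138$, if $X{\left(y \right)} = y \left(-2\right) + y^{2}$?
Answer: $\frac{46368}{25} \approx 1854.7$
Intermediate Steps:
$L{\left(O \right)} = \frac{1}{-2 + O}$
$X{\left(y \right)} = y^{2} - 2 y$ ($X{\left(y \right)} = - 2 y + y^{2} = y^{2} - 2 y$)
$\left(X{\left(L{\left(-3 \right)} \right)} + A{\left(13 \right)}\right) 138 = \left(\frac{-2 + \frac{1}{-2 - 3}}{-2 - 3} + 13\right) 138 = \left(\frac{-2 + \frac{1}{-5}}{-5} + 13\right) 138 = \left(- \frac{-2 - \frac{1}{5}}{5} + 13\right) 138 = \left(\left(- \frac{1}{5}\right) \left(- \frac{11}{5}\right) + 13\right) 138 = \left(\frac{11}{25} + 13\right) 138 = \frac{336}{25} \cdot 138 = \frac{46368}{25}$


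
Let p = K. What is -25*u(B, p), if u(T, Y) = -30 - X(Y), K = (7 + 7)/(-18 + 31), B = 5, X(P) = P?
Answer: 10100/13 ≈ 776.92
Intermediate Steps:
K = 14/13 ≈ 1.0769
p = 14/13 ≈ 1.0769
u(T, Y) = -30 - Y
-25*u(B, p) = -25*(-30 - 1*14/13) = -25*(-30 - 14/13) = -25*(-404/13) = 10100/13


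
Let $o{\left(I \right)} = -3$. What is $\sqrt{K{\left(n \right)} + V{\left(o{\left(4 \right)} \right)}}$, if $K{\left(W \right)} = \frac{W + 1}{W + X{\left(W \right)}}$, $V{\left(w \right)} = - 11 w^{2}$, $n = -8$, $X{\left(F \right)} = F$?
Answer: $\frac{i \sqrt{1577}}{4} \approx 9.9279 i$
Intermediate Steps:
$K{\left(W \right)} = \frac{1 + W}{2 W}$ ($K{\left(W \right)} = \frac{W + 1}{W + W} = \frac{1 + W}{2 W}$)
$\sqrt{K{\left(n \right)} + V{\left(o{\left(4 \right)} \right)}} = \sqrt{\frac{1 - 8}{2 \left(-8\right)} - 11 \left(-3\right)^{2}} = \sqrt{\frac{1}{2} \left(- \frac{1}{8}\right) \left(-7\right) - 99} = \sqrt{\frac{7}{16} - 99} = \sqrt{- \frac{1577}{16}} = \frac{i \sqrt{1577}}{4}$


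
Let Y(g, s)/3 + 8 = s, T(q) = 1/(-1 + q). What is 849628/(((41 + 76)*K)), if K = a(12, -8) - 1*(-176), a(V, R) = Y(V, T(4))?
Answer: 65356/1377 ≈ 47.463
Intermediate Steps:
Y(g, s) = -24 + 3*s
a(V, R) = -23 (a(V, R) = -24 + 3/(-1 + 4) = -24 + 3/3 = -24 + 3*(1/3) = -24 + 1 = -23)
K = 153 (K = -23 - 1*(-176) = -23 + 176 = 153)
849628/(((41 + 76)*K)) = 849628/(((41 + 76)*153)) = 849628/((117*153)) = 849628/17901 = 849628*(1/17901) = 65356/1377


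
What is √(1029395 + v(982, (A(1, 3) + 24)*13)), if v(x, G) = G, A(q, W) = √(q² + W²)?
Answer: √(1029707 + 13*√10) ≈ 1014.8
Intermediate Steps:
A(q, W) = √(W² + q²)
√(1029395 + v(982, (A(1, 3) + 24)*13)) = √(1029395 + (√(3² + 1²) + 24)*13) = √(1029395 + (√(9 + 1) + 24)*13) = √(1029395 + (√10 + 24)*13) = √(1029395 + (24 + √10)*13) = √(1029395 + (312 + 13*√10)) = √(1029707 + 13*√10)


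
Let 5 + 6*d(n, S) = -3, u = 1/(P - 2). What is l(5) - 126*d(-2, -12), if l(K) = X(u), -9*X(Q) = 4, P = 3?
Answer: 1508/9 ≈ 167.56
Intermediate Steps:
u = 1 (u = 1/(3 - 2) = 1/1 = 1)
X(Q) = -4/9 (X(Q) = -1/9*4 = -4/9)
d(n, S) = -4/3 (d(n, S) = -5/6 + (1/6)*(-3) = -5/6 - 1/2 = -4/3)
l(K) = -4/9
l(5) - 126*d(-2, -12) = -4/9 - 126*(-4/3) = -4/9 + 168 = 1508/9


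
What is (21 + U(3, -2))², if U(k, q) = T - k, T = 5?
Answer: 529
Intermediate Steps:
U(k, q) = 5 - k
(21 + U(3, -2))² = (21 + (5 - 1*3))² = (21 + (5 - 3))² = (21 + 2)² = 23² = 529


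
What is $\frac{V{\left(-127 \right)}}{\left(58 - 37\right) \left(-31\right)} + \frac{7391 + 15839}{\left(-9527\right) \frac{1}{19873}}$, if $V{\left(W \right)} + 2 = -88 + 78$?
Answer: $- \frac{14311138046}{295337} \approx -48457.0$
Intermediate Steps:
$V{\left(W \right)} = -12$ ($V{\left(W \right)} = -2 + \left(-88 + 78\right) = -2 - 10 = -12$)
$\frac{V{\left(-127 \right)}}{\left(58 - 37\right) \left(-31\right)} + \frac{7391 + 15839}{\left(-9527\right) \frac{1}{19873}} = - \frac{12}{\left(58 - 37\right) \left(-31\right)} + \frac{7391 + 15839}{\left(-9527\right) \frac{1}{19873}} = - \frac{12}{21 \left(-31\right)} + \frac{23230}{\left(-9527\right) \frac{1}{19873}} = - \frac{12}{-651} + \frac{23230}{- \frac{1361}{2839}} = \left(-12\right) \left(- \frac{1}{651}\right) + 23230 \left(- \frac{2839}{1361}\right) = \frac{4}{217} - \frac{65949970}{1361} = - \frac{14311138046}{295337}$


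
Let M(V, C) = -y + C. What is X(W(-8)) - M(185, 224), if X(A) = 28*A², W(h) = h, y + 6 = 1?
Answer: 1563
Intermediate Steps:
y = -5 (y = -6 + 1 = -5)
M(V, C) = 5 + C (M(V, C) = -1*(-5) + C = 5 + C)
X(W(-8)) - M(185, 224) = 28*(-8)² - (5 + 224) = 28*64 - 1*229 = 1792 - 229 = 1563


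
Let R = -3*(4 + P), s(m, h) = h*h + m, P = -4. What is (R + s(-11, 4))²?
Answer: 25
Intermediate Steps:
s(m, h) = m + h² (s(m, h) = h² + m = m + h²)
R = 0 (R = -3*(4 - 4) = -3*0 = 0)
(R + s(-11, 4))² = (0 + (-11 + 4²))² = (0 + (-11 + 16))² = (0 + 5)² = 5² = 25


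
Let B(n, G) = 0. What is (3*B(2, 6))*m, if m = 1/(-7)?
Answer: 0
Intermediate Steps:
m = -1/7 ≈ -0.14286
(3*B(2, 6))*m = (3*0)*(-1/7) = 0*(-1/7) = 0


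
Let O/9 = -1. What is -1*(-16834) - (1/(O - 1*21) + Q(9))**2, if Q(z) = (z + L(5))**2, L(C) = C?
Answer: -19412041/900 ≈ -21569.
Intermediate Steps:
Q(z) = (5 + z)**2 (Q(z) = (z + 5)**2 = (5 + z)**2)
O = -9 (O = 9*(-1) = -9)
-1*(-16834) - (1/(O - 1*21) + Q(9))**2 = -1*(-16834) - (1/(-9 - 1*21) + (5 + 9)**2)**2 = 16834 - (1/(-9 - 21) + 14**2)**2 = 16834 - (1/(-30) + 196)**2 = 16834 - (-1/30 + 196)**2 = 16834 - (5879/30)**2 = 16834 - 1*34562641/900 = 16834 - 34562641/900 = -19412041/900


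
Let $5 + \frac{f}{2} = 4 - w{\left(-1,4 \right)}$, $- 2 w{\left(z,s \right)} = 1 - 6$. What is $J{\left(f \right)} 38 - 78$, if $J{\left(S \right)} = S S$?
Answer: $1784$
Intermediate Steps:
$w{\left(z,s \right)} = \frac{5}{2}$ ($w{\left(z,s \right)} = - \frac{1 - 6}{2} = \left(- \frac{1}{2}\right) \left(-5\right) = \frac{5}{2}$)
$f = -7$ ($f = -10 + 2 \left(4 - \frac{5}{2}\right) = -10 + 2 \cdot \frac{3}{2} = -10 + 3 = -7$)
$J{\left(S \right)} = S^{2}$
$J{\left(f \right)} 38 - 78 = \left(-7\right)^{2} \cdot 38 - 78 = 49 \cdot 38 - 78 = 1862 - 78 = 1784$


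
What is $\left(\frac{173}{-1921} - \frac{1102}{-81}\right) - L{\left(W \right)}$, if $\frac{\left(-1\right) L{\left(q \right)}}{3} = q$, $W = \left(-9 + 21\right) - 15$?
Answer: $\frac{702520}{155601} \approx 4.5149$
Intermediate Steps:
$W = -3$ ($W = 12 - 15 = -3$)
$L{\left(q \right)} = - 3 q$
$\left(\frac{173}{-1921} - \frac{1102}{-81}\right) - L{\left(W \right)} = \left(\frac{173}{-1921} - \frac{1102}{-81}\right) - \left(-3\right) \left(-3\right) = \left(173 \left(- \frac{1}{1921}\right) - - \frac{1102}{81}\right) - 9 = \left(- \frac{173}{1921} + \frac{1102}{81}\right) - 9 = \frac{2102929}{155601} - 9 = \frac{702520}{155601}$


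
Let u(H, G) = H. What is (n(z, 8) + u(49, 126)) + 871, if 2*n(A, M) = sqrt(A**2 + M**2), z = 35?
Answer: 920 + sqrt(1289)/2 ≈ 937.95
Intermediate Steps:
n(A, M) = sqrt(A**2 + M**2)/2
(n(z, 8) + u(49, 126)) + 871 = (sqrt(35**2 + 8**2)/2 + 49) + 871 = (sqrt(1225 + 64)/2 + 49) + 871 = (sqrt(1289)/2 + 49) + 871 = (49 + sqrt(1289)/2) + 871 = 920 + sqrt(1289)/2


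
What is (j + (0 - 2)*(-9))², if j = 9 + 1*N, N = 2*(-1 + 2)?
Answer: 841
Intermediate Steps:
N = 2 (N = 2*1 = 2)
j = 11 (j = 9 + 1*2 = 9 + 2 = 11)
(j + (0 - 2)*(-9))² = (11 + (0 - 2)*(-9))² = (11 - 2*(-9))² = (11 + 18)² = 29² = 841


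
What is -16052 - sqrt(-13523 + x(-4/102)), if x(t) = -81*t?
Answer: -16052 - I*sqrt(3907229)/17 ≈ -16052.0 - 116.27*I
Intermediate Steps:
-16052 - sqrt(-13523 + x(-4/102)) = -16052 - sqrt(-13523 - (-324)/102) = -16052 - sqrt(-13523 - 81*(-2/51)) = -16052 - sqrt(-13523 + 54/17) = -16052 - sqrt(-229837/17) = -16052 - I*sqrt(3907229)/17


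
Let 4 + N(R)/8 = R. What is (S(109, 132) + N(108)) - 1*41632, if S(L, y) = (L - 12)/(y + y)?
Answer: -10771103/264 ≈ -40800.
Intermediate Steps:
S(L, y) = (-12 + L)/(2*y) (S(L, y) = (-12 + L)/((2*y)) = (-12 + L)*(1/(2*y)) = (-12 + L)/(2*y))
N(R) = -32 + 8*R
(S(109, 132) + N(108)) - 1*41632 = ((½)*(-12 + 109)/132 + (-32 + 8*108)) - 1*41632 = ((½)*(1/132)*97 + (-32 + 864)) - 41632 = (97/264 + 832) - 41632 = 219745/264 - 41632 = -10771103/264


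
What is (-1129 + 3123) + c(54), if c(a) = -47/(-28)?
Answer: 55879/28 ≈ 1995.7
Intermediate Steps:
c(a) = 47/28 (c(a) = -47*(-1/28) = 47/28)
(-1129 + 3123) + c(54) = (-1129 + 3123) + 47/28 = 1994 + 47/28 = 55879/28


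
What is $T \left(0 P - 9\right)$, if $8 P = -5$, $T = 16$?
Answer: $-144$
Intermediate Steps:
$P = - \frac{5}{8}$ ($P = \frac{1}{8} \left(-5\right) = - \frac{5}{8} \approx -0.625$)
$T \left(0 P - 9\right) = 16 \left(0 \left(- \frac{5}{8}\right) - 9\right) = 16 \left(0 - 9\right) = 16 \left(-9\right) = -144$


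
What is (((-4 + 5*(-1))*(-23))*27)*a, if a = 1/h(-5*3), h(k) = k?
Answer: -1863/5 ≈ -372.60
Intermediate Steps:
a = -1/15 (a = 1/(-5*3) = 1/(-15) = -1/15 ≈ -0.066667)
(((-4 + 5*(-1))*(-23))*27)*a = (((-4 + 5*(-1))*(-23))*27)*(-1/15) = (((-4 - 5)*(-23))*27)*(-1/15) = (-9*(-23)*27)*(-1/15) = (207*27)*(-1/15) = 5589*(-1/15) = -1863/5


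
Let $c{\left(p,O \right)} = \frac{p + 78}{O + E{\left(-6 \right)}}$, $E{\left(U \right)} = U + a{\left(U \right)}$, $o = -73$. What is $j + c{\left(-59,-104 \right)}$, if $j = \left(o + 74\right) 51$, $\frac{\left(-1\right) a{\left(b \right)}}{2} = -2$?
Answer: $\frac{5387}{106} \approx 50.821$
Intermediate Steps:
$a{\left(b \right)} = 4$ ($a{\left(b \right)} = \left(-2\right) \left(-2\right) = 4$)
$E{\left(U \right)} = 4 + U$ ($E{\left(U \right)} = U + 4 = 4 + U$)
$c{\left(p,O \right)} = \frac{78 + p}{-2 + O}$ ($c{\left(p,O \right)} = \frac{p + 78}{O + \left(4 - 6\right)} = \frac{78 + p}{O - 2} = \frac{78 + p}{-2 + O}$)
$j = 51$ ($j = \left(-73 + 74\right) 51 = 1 \cdot 51 = 51$)
$j + c{\left(-59,-104 \right)} = 51 + \frac{78 - 59}{-2 - 104} = 51 + \frac{1}{-106} \cdot 19 = 51 - \frac{19}{106} = \frac{5387}{106}$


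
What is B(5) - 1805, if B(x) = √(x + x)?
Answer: -1805 + √10 ≈ -1801.8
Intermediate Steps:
B(x) = √2*√x (B(x) = √(2*x) = √2*√x)
B(5) - 1805 = √2*√5 - 1805 = √10 - 1805 = -1805 + √10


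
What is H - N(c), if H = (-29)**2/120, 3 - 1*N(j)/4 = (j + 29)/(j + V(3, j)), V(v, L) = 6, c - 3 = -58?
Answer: -16871/5880 ≈ -2.8692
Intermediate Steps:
c = -55 (c = 3 - 58 = -55)
N(j) = 12 - 4*(29 + j)/(6 + j) (N(j) = 12 - 4*(j + 29)/(j + 6) = 12 - 4*(29 + j)/(6 + j))
H = 841/120 (H = 841*(1/120) = 841/120 ≈ 7.0083)
H - N(c) = 841/120 - 4*(-11 + 2*(-55))/(6 - 55) = 841/120 - 4*(-11 - 110)/(-49) = 841/120 - 4*(-1)*(-121)/49 = 841/120 - 1*484/49 = 841/120 - 484/49 = -16871/5880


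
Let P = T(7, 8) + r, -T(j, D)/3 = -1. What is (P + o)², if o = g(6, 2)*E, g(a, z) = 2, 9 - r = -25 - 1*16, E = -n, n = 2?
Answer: 2401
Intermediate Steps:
T(j, D) = 3 (T(j, D) = -3*(-1) = 3)
E = -2 (E = -1*2 = -2)
r = 50 (r = 9 - (-25 - 1*16) = 9 - (-25 - 16) = 9 - 1*(-41) = 9 + 41 = 50)
P = 53 (P = 3 + 50 = 53)
o = -4 (o = 2*(-2) = -4)
(P + o)² = (53 - 4)² = 49² = 2401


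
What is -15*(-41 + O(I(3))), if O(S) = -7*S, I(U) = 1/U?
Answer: 650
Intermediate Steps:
I(U) = 1/U
-15*(-41 + O(I(3))) = -15*(-41 - 7/3) = -15*(-130/3) = 650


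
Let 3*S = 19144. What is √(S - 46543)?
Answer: I*√361455/3 ≈ 200.4*I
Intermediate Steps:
S = 19144/3 (S = (⅓)*19144 = 19144/3 ≈ 6381.3)
√(S - 46543) = √(19144/3 - 46543) = √(-120485/3) = I*√361455/3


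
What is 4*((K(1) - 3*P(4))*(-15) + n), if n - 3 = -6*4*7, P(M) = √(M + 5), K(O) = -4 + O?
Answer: 60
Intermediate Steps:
P(M) = √(5 + M)
n = -165 (n = 3 - 6*4*7 = 3 - 24*7 = 3 - 168 = -165)
4*((K(1) - 3*P(4))*(-15) + n) = 4*(((-4 + 1) - 3*√(5 + 4))*(-15) - 165) = 4*((-3 - 3*√9)*(-15) - 165) = 4*((-3 - 3*3)*(-15) - 165) = 4*((-3 - 9)*(-15) - 165) = 4*(-12*(-15) - 165) = 4*(180 - 165) = 4*15 = 60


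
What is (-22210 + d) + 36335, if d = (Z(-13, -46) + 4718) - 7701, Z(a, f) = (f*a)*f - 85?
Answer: -16451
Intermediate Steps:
Z(a, f) = -85 + a*f**2 (Z(a, f) = (a*f)*f - 85 = a*f**2 - 85 = -85 + a*f**2)
d = -30576 (d = ((-85 - 13*(-46)**2) + 4718) - 7701 = ((-85 - 13*2116) + 4718) - 7701 = ((-85 - 27508) + 4718) - 7701 = (-27593 + 4718) - 7701 = -22875 - 7701 = -30576)
(-22210 + d) + 36335 = (-22210 - 30576) + 36335 = -52786 + 36335 = -16451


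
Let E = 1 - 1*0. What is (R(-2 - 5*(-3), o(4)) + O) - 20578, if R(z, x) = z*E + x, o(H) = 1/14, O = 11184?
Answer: -131333/14 ≈ -9380.9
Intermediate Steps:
o(H) = 1/14
E = 1 (E = 1 + 0 = 1)
R(z, x) = x + z (R(z, x) = z*1 + x = z + x = x + z)
(R(-2 - 5*(-3), o(4)) + O) - 20578 = ((1/14 + (-2 - 5*(-3))) + 11184) - 20578 = ((1/14 + (-2 + 15)) + 11184) - 20578 = ((1/14 + 13) + 11184) - 20578 = (183/14 + 11184) - 20578 = 156759/14 - 20578 = -131333/14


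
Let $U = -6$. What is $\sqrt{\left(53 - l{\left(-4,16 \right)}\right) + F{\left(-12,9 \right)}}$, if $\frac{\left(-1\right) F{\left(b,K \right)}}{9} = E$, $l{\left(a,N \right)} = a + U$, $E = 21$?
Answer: $3 i \sqrt{14} \approx 11.225 i$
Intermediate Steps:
$l{\left(a,N \right)} = -6 + a$ ($l{\left(a,N \right)} = a - 6 = -6 + a$)
$F{\left(b,K \right)} = -189$ ($F{\left(b,K \right)} = \left(-9\right) 21 = -189$)
$\sqrt{\left(53 - l{\left(-4,16 \right)}\right) + F{\left(-12,9 \right)}} = \sqrt{\left(53 - \left(-6 - 4\right)\right) - 189} = \sqrt{\left(53 - -10\right) - 189} = \sqrt{\left(53 + 10\right) - 189} = \sqrt{63 - 189} = \sqrt{-126} = 3 i \sqrt{14}$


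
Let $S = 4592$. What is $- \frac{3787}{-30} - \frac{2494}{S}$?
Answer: $\frac{4328771}{34440} \approx 125.69$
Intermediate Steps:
$- \frac{3787}{-30} - \frac{2494}{S} = - \frac{3787}{-30} - \frac{2494}{4592} = \left(-3787\right) \left(- \frac{1}{30}\right) - \frac{1247}{2296} = \frac{3787}{30} - \frac{1247}{2296} = \frac{4328771}{34440}$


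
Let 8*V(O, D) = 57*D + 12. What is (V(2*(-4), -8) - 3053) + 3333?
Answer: 449/2 ≈ 224.50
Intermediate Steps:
V(O, D) = 3/2 + 57*D/8 (V(O, D) = (57*D + 12)/8 = (12 + 57*D)/8 = 3/2 + 57*D/8)
(V(2*(-4), -8) - 3053) + 3333 = ((3/2 + (57/8)*(-8)) - 3053) + 3333 = ((3/2 - 57) - 3053) + 3333 = (-111/2 - 3053) + 3333 = -6217/2 + 3333 = 449/2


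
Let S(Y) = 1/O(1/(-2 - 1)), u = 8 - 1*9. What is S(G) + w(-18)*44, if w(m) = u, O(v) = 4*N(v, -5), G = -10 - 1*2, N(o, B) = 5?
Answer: -879/20 ≈ -43.950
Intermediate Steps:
G = -12 (G = -10 - 2 = -12)
O(v) = 20 (O(v) = 4*5 = 20)
u = -1 (u = 8 - 9 = -1)
w(m) = -1
S(Y) = 1/20
S(G) + w(-18)*44 = 1/20 - 1*44 = 1/20 - 44 = -879/20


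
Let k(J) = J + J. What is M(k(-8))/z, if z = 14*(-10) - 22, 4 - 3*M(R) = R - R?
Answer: -2/243 ≈ -0.0082304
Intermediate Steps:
k(J) = 2*J
M(R) = 4/3 (M(R) = 4/3 - (R - R)/3 = 4/3 - ⅓*0 = 4/3 + 0 = 4/3)
z = -162 (z = -140 - 22 = -162)
M(k(-8))/z = (4/3)/(-162) = (4/3)*(-1/162) = -2/243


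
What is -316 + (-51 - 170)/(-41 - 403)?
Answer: -140083/444 ≈ -315.50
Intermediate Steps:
-316 + (-51 - 170)/(-41 - 403) = -316 - 221/(-444) = -316 - 1/444*(-221) = -316 + 221/444 = -140083/444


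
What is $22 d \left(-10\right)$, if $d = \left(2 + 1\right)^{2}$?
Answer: $-1980$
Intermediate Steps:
$d = 9$ ($d = 3^{2} = 9$)
$22 d \left(-10\right) = 22 \cdot 9 \left(-10\right) = 198 \left(-10\right) = -1980$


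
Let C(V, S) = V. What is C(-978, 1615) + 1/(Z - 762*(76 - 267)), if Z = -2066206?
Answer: -1878409393/1920664 ≈ -978.00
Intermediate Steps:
C(-978, 1615) + 1/(Z - 762*(76 - 267)) = -978 + 1/(-2066206 - 762*(76 - 267)) = -978 + 1/(-2066206 - 762*(-191)) = -978 + 1/(-2066206 + 145542) = -978 + 1/(-1920664) = -978 - 1/1920664 = -1878409393/1920664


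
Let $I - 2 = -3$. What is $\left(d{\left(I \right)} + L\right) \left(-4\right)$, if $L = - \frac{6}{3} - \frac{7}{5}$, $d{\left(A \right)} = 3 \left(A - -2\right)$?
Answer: $\frac{8}{5} \approx 1.6$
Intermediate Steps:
$I = -1$ ($I = 2 - 3 = -1$)
$d{\left(A \right)} = 6 + 3 A$ ($d{\left(A \right)} = 3 \left(A + 2\right) = 3 \left(2 + A\right) = 6 + 3 A$)
$L = - \frac{17}{5}$ ($L = \left(-6\right) \frac{1}{3} - \frac{7}{5} = -2 - \frac{7}{5} = - \frac{17}{5} \approx -3.4$)
$\left(d{\left(I \right)} + L\right) \left(-4\right) = \left(\left(6 + 3 \left(-1\right)\right) - \frac{17}{5}\right) \left(-4\right) = \left(\left(6 - 3\right) - \frac{17}{5}\right) \left(-4\right) = \left(3 - \frac{17}{5}\right) \left(-4\right) = \left(- \frac{2}{5}\right) \left(-4\right) = \frac{8}{5}$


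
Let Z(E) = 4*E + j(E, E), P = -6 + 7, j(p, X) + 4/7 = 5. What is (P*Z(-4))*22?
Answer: -1782/7 ≈ -254.57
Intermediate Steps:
j(p, X) = 31/7 (j(p, X) = -4/7 + 5 = 31/7)
P = 1
Z(E) = 31/7 + 4*E (Z(E) = 4*E + 31/7 = 31/7 + 4*E)
(P*Z(-4))*22 = (1*(31/7 + 4*(-4)))*22 = (1*(31/7 - 16))*22 = (1*(-81/7))*22 = -81/7*22 = -1782/7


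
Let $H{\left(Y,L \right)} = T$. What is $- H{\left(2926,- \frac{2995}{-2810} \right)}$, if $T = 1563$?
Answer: $-1563$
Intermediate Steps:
$H{\left(Y,L \right)} = 1563$
$- H{\left(2926,- \frac{2995}{-2810} \right)} = \left(-1\right) 1563 = -1563$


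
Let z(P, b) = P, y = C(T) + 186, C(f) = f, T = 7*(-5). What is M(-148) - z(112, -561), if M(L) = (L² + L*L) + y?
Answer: 43847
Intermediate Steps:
T = -35
y = 151 (y = -35 + 186 = 151)
M(L) = 151 + 2*L² (M(L) = (L² + L*L) + 151 = (L² + L²) + 151 = 2*L² + 151 = 151 + 2*L²)
M(-148) - z(112, -561) = (151 + 2*(-148)²) - 1*112 = (151 + 2*21904) - 112 = (151 + 43808) - 112 = 43959 - 112 = 43847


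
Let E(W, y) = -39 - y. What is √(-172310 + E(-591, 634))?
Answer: 23*I*√327 ≈ 415.91*I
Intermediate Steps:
√(-172310 + E(-591, 634)) = √(-172310 + (-39 - 1*634)) = √(-172310 + (-39 - 634)) = √(-172310 - 673) = √(-172983) = 23*I*√327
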